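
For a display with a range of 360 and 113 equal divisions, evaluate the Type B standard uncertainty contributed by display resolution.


resolution = range / divisions
resolution = 360 / 113 = 3.1858407
u_res = resolution / (2*sqrt(3))
u_res = 3.1858407 / 3.4641016
u_res = 0.9197

0.9197


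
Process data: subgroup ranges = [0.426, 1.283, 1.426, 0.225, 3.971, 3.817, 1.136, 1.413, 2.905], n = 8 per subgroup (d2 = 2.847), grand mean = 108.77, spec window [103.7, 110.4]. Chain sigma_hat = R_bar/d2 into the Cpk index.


R_bar = (0.426 + 1.283 + 1.426 + 0.225 + 3.971 + 3.817 + 1.136 + 1.413 + 2.905) / 9 = 1.8446667
sigma = R_bar / d2 = 1.8446667 / 2.847 = 0.64793351
Cp = (USL - LSL)/(6*sigma) = (110.4 - 103.7)/(6*0.64793351) = 1.7234
Cpu = (110.4 - 108.77)/(3*0.64793351) = 0.8386
Cpl = (108.77 - 103.7)/(3*0.64793351) = 2.6083
Cpk = min(Cpu, Cpl) = 0.8386

0.8386


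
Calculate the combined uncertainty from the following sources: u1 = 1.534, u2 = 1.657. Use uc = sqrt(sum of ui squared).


uc = sqrt(1.534^2 + 1.657^2)
uc = sqrt(5.098805)
uc = 2.2581

2.2581


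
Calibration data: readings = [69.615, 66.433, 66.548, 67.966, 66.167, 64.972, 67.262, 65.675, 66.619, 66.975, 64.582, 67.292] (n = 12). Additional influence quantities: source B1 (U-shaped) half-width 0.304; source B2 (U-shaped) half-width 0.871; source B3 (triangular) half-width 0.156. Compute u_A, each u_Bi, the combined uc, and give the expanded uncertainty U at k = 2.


mean = (69.615 + 66.433 + 66.548 + 67.966 + 66.167 + 64.972 + 67.262 + 65.675 + 66.619 + 66.975 + 64.582 + 67.292) / 12 = 66.6755
s = sqrt(sum((x - mean)^2)/(n-1)) = 1.3396841
u_A = s / sqrt(n) = 1.3396841 / sqrt(12) = 0.38673349
u_B1 = 0.304 / sqrt(2) = 0.21496046
u_B2 = 0.871 / sqrt(2) = 0.61589001
u_B3 = 0.156 / sqrt(6) = 0.063686733
uc = sqrt(0.38673349^2 + 0.21496046^2 + 0.61589001^2 + 0.063686733^2) = 0.76101728
U = k * uc = 2 * 0.76101728
U = 1.5220

1.5220


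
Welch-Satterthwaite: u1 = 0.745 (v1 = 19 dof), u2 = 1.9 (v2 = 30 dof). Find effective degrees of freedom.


uc = sqrt(u1^2 + u2^2) = sqrt(0.745^2 + 1.9^2) = 2.0408393
v_eff = uc^4 / (u1^4/v1 + u2^4/v2)
= 2.0408393^4 / (0.745^4/19 + 1.9^4/30)
= 17.347434 / 0.45061664
v_eff = 38.4971

38.4971


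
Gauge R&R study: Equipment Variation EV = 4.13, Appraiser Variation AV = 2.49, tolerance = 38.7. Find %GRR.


GRR = sqrt(EV^2 + AV^2) = sqrt(4.13^2 + 2.49^2) = 4.8225512
%GRR = GRR / tol * 100 = 4.8225512 / 38.7 * 100
%GRR = 12.4614

12.4614


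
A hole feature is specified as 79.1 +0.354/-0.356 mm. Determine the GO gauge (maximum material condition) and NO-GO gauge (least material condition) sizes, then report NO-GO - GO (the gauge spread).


GO = nominal - lower_tol (smallest hole = maximum material condition)
GO = 79.1 - 0.356 = 78.744
NO-GO = nominal + upper_tol (largest hole = least material condition)
NO-GO = 79.1 + 0.354 = 79.454
spread = NO-GO - GO = 79.454 - 78.744 = 0.7100

0.7100


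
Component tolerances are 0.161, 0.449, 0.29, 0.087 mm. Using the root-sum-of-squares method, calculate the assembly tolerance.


RSS = sqrt(0.161^2 + 0.449^2 + 0.29^2 + 0.087^2)
= sqrt(0.319191)
= 0.5650

0.5650


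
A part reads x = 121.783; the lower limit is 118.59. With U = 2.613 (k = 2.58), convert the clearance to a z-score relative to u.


u = U / k = 2.613 / 2.58 = 1.0127907
margin = |LSL - x| = |118.59 - 121.783| = 3.193
z = margin / u = 3.193 / 1.0127907
z = 3.1527

3.1527


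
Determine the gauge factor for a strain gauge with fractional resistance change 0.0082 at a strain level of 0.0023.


GF = (dR/R) / epsilon
= 0.0082 / 0.0023
= 3.5652

3.5652


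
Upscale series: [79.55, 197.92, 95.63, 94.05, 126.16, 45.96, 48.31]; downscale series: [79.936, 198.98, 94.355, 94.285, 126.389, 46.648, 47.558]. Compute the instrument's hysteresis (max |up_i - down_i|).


|79.55 - 79.936| = 0.3860
|197.92 - 198.98| = 1.0600
|95.63 - 94.355| = 1.2750
|94.05 - 94.285| = 0.2350
|126.16 - 126.389| = 0.2290
|45.96 - 46.648| = 0.6880
|48.31 - 47.558| = 0.7520
hysteresis = max(diffs) = 1.2750

1.2750


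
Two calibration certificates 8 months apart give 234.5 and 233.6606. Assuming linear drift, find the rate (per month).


rate = (v2 - v1) / months
= (233.6606 - 234.5) / 8
= -0.8394 / 8
= -0.1049

-0.1049


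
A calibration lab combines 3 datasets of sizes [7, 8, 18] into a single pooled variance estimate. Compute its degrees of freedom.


nu = sum_i (n_i - 1)
nu = ((7 - 1) + (8 - 1) + (18 - 1))
nu = 6 + 7 + 17
nu = 30

30


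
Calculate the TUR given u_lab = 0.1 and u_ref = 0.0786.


TUR = u_lab / u_ref
= 0.1 / 0.0786
= 1.2723

1.2723


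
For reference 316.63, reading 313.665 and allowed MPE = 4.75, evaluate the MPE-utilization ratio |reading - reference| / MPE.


e = indication - reference = 313.665 - 316.63 = -2.9650
|e| = 2.9650
ratio = |e| / MPE = 2.9650 / 4.75
ratio = 0.6242

0.6242


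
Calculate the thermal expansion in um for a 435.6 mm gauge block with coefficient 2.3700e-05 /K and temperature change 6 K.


dL = L * alpha * dT
= 435.6 * 2.3700e-05 * 6
= 0.0619423 mm
dL_um = 0.0619423 * 1000 = 61.9423 um

61.9423


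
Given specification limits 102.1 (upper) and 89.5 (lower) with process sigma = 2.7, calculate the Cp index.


Cp = (USL - LSL) / (6 * sigma)
= (102.1 - 89.5) / (6 * 2.7)
= 12.6000 / 16.2000
= 0.7778

0.7778


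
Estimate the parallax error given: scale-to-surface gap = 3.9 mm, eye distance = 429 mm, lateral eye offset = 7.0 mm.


error = h * offset / d
= 3.9 * 7.0 / 429
= 0.0636

0.0636


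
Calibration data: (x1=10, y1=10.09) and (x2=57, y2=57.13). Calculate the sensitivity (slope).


slope = (y2 - y1) / (x2 - x1)
= (57.13 - 10.09) / (57 - 10)
= 47.0400 / 47
= 1.0009

1.0009


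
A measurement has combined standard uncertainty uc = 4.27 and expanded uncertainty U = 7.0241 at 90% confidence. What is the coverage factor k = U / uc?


k = U / uc
k = 7.0241 / 4.27
k = 1.645

1.645


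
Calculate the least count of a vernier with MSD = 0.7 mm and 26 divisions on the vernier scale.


LC = MSD / n_div
= 0.7 / 26
= 0.0269

0.0269


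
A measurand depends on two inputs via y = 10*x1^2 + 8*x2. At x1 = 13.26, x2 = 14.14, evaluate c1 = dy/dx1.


y = 10*x1^2 + 8*x2
dy/dx1 = 2*10*x1
Evaluate at x1 = 13.26: c1 = 20 * 13.26
c1 = 265.2000

265.2000


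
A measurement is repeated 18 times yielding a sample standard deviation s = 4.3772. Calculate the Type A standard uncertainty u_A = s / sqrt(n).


u_A = s / sqrt(n)
u_A = 4.3772 / sqrt(18)
u_A = 4.3772 / 4.2426407
u_A = 1.0317

1.0317


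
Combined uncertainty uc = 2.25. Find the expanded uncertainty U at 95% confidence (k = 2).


U = k * uc
U = 2 * 2.25
U = 4.5000

4.5000


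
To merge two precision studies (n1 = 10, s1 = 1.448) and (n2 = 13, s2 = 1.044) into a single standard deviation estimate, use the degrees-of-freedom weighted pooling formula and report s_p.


s_p = sqrt(((n1-1)*s1^2 + (n2-1)*s2^2) / (n1+n2-2))
numerator = (10-1)*1.448^2 + (13-1)*1.044^2 = 18.870336 + 13.079232 = 31.949568
denominator = 10 + 13 - 2 = 21
s_p^2 = 31.949568 / 21 = 1.521408
s_p = sqrt(1.521408) = 1.2335

1.2335


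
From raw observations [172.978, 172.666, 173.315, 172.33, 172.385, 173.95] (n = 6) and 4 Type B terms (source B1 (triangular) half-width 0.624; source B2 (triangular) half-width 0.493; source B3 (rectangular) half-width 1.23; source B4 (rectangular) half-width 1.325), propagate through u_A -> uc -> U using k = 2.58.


mean = (172.978 + 172.666 + 173.315 + 172.33 + 172.385 + 173.95) / 6 = 172.9373333
s = sqrt(sum((x - mean)^2)/(n-1)) = 0.61924589
u_A = s / sqrt(n) = 0.61924589 / sqrt(6) = 0.25280608
u_B1 = 0.624 / sqrt(6) = 0.25474693
u_B2 = 0.493 / sqrt(6) = 0.20126641
u_B3 = 1.23 / sqrt(3) = 0.71014083
u_B4 = 1.325 / sqrt(3) = 0.76498911
uc = sqrt(0.25280608^2 + 0.25474693^2 + 0.20126641^2 + 0.71014083^2 + 0.76498911^2) = 1.121973
U = k * uc = 2.58 * 1.121973
U = 2.8947

2.8947


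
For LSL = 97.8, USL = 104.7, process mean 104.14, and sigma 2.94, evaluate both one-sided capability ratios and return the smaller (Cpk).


Cpu = (USL - mean) / (3*sigma) = (104.7 - 104.14) / (3*2.94) = 0.0635
Cpl = (mean - LSL) / (3*sigma) = (104.14 - 97.8) / (3*2.94) = 0.7188
Cpk = min(Cpu, Cpl) = 0.0635

0.0635


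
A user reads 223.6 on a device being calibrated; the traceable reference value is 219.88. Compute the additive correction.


Correction = standard - reading
= 219.88 - 223.6
= -3.7200

-3.7200


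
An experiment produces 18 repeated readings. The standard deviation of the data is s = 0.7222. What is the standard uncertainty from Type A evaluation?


u_A = s / sqrt(n)
u_A = 0.7222 / sqrt(18)
u_A = 0.7222 / 4.2426407
u_A = 0.1702

0.1702


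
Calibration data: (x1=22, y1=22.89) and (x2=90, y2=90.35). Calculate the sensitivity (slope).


slope = (y2 - y1) / (x2 - x1)
= (90.35 - 22.89) / (90 - 22)
= 67.4600 / 68
= 0.9921

0.9921


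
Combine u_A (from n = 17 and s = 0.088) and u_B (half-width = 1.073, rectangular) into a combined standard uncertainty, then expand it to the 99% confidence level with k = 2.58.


u_A = s / sqrt(n) = 0.088 / sqrt(17) = 0.021343135
u_B = half_width / sqrt(3) = 1.073 / sqrt(3) = 0.61949684
uc = sqrt(u_A^2 + u_B^2) = sqrt(0.021343135^2 + 0.61949684^2) = 0.61986439
U = k * uc = 2.58 * 0.61986439
U = 1.5993

1.5993


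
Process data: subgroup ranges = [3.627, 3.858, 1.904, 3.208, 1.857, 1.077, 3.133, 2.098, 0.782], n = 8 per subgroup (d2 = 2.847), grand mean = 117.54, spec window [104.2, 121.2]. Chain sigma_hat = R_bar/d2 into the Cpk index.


R_bar = (3.627 + 3.858 + 1.904 + 3.208 + 1.857 + 1.077 + 3.133 + 2.098 + 0.782) / 9 = 2.3937778
sigma = R_bar / d2 = 2.3937778 / 2.847 = 0.8408071
Cp = (USL - LSL)/(6*sigma) = (121.2 - 104.2)/(6*0.8408071) = 3.3698
Cpu = (121.2 - 117.54)/(3*0.8408071) = 1.4510
Cpl = (117.54 - 104.2)/(3*0.8408071) = 5.2886
Cpk = min(Cpu, Cpl) = 1.4510

1.4510


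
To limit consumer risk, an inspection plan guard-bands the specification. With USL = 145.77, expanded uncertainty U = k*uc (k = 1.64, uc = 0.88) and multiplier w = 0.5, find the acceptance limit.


U = k * uc = 1.64 * 0.88 = 1.4432
guard band g = w * U = 0.5 * 1.4432 = 0.7216
AL = USL - g = 145.77 - 0.7216
AL = 145.0484

145.0484


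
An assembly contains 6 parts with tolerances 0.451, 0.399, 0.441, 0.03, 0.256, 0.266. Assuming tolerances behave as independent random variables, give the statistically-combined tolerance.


RSS = sqrt(0.451^2 + 0.399^2 + 0.441^2 + 0.03^2 + 0.256^2 + 0.266^2)
= sqrt(0.694275)
= 0.8332

0.8332


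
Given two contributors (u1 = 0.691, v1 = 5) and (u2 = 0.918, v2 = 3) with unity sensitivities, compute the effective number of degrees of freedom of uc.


uc = sqrt(u1^2 + u2^2) = sqrt(0.691^2 + 0.918^2) = 1.1490017
v_eff = uc^4 / (u1^4/v1 + u2^4/v2)
= 1.1490017^4 / (0.691^4/5 + 0.918^4/3)
= 1.742941 / 0.28232553
v_eff = 6.1735

6.1735


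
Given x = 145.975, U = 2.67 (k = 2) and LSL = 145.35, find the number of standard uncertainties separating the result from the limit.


u = U / k = 2.67 / 2 = 1.335
margin = |LSL - x| = |145.35 - 145.975| = 0.625
z = margin / u = 0.625 / 1.335
z = 0.4682

0.4682


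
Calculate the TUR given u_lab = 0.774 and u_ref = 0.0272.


TUR = u_lab / u_ref
= 0.774 / 0.0272
= 28.4559

28.4559


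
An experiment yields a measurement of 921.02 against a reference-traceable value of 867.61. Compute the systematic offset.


Systematic error = measured - true
= 921.02 - 867.61
= 53.4100

53.4100


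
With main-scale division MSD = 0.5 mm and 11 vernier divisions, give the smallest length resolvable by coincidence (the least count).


LC = MSD / n_div
= 0.5 / 11
= 0.0455

0.0455


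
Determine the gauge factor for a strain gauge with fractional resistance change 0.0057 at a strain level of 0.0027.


GF = (dR/R) / epsilon
= 0.0057 / 0.0027
= 2.1111

2.1111


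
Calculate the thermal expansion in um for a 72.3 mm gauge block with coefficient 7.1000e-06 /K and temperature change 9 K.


dL = L * alpha * dT
= 72.3 * 7.1000e-06 * 9
= 0.0046200 mm
dL_um = 0.0046200 * 1000 = 4.6200 um

4.6200


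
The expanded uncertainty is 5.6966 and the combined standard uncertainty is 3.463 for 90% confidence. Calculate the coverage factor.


k = U / uc
k = 5.6966 / 3.463
k = 1.645

1.645


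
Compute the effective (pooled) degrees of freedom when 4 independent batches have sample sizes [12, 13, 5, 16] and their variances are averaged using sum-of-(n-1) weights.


nu = sum_i (n_i - 1)
nu = ((12 - 1) + (13 - 1) + (5 - 1) + (16 - 1))
nu = 11 + 12 + 4 + 15
nu = 42

42


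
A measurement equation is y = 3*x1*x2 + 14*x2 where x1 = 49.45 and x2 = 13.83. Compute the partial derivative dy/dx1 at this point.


y = 3*x1*x2 + 14*x2
dy/dx1 = 3*x2
Evaluate at x2 = 13.83: c1 = 3 * 13.83
c1 = 41.4900

41.4900


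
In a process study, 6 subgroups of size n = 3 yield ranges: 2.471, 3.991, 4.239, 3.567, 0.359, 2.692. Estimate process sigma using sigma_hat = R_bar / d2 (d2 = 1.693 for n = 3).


R_bar = (2.471 + 3.991 + 4.239 + 3.567 + 0.359 + 2.692) / 6
R_bar = 17.319 / 6 = 2.8865
sigma_hat = R_bar / d2 = 2.8865 / 1.693 = 1.7050

1.7050


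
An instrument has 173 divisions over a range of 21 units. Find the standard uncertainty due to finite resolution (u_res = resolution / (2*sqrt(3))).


resolution = range / divisions
resolution = 21 / 173 = 0.12138728
u_res = resolution / (2*sqrt(3))
u_res = 0.12138728 / 3.4641016
u_res = 0.0350

0.0350


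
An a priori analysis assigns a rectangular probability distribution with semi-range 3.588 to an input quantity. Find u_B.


u_B = half_width / sqrt(3)
u_B = 3.588 / 1.7320508
u_B = 2.0715

2.0715


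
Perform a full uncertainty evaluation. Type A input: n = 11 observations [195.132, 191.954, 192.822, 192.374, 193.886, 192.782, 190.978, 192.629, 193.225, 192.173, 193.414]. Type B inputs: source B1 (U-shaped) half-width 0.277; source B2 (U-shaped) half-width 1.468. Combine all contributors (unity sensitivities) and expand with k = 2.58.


mean = (195.132 + 191.954 + 192.822 + 192.374 + 193.886 + 192.782 + 190.978 + 192.629 + 193.225 + 192.173 + 193.414) / 11 = 192.8517273
s = sqrt(sum((x - mean)^2)/(n-1)) = 1.0856271
u_A = s / sqrt(n) = 1.0856271 / sqrt(11) = 0.32732889
u_B1 = 0.277 / sqrt(2) = 0.19586858
u_B2 = 1.468 / sqrt(2) = 1.0380328
uc = sqrt(0.32732889^2 + 0.19586858^2 + 1.0380328^2) = 1.1059027
U = k * uc = 2.58 * 1.1059027
U = 2.8532

2.8532


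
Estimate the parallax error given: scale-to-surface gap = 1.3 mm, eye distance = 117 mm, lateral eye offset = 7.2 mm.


error = h * offset / d
= 1.3 * 7.2 / 117
= 0.0800

0.0800


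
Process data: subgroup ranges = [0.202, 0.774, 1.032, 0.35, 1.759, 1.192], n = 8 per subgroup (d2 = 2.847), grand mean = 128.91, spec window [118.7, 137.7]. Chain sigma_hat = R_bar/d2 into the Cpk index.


R_bar = (0.202 + 0.774 + 1.032 + 0.35 + 1.759 + 1.192) / 6 = 0.88483333
sigma = R_bar / d2 = 0.88483333 / 2.847 = 0.31079499
Cp = (USL - LSL)/(6*sigma) = (137.7 - 118.7)/(6*0.31079499) = 10.1889
Cpu = (137.7 - 128.91)/(3*0.31079499) = 9.4274
Cpl = (128.91 - 118.7)/(3*0.31079499) = 10.9504
Cpk = min(Cpu, Cpl) = 9.4274

9.4274


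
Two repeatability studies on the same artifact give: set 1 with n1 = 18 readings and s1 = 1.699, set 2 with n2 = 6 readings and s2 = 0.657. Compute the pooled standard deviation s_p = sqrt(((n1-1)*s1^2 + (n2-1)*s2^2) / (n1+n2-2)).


s_p = sqrt(((n1-1)*s1^2 + (n2-1)*s2^2) / (n1+n2-2))
numerator = (18-1)*1.699^2 + (6-1)*0.657^2 = 49.072217 + 2.158245 = 51.230462
denominator = 18 + 6 - 2 = 22
s_p^2 = 51.230462 / 22 = 2.3286574
s_p = sqrt(2.3286574) = 1.5260

1.5260


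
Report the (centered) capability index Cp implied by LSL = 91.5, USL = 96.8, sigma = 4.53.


Cp = (USL - LSL) / (6 * sigma)
= (96.8 - 91.5) / (6 * 4.53)
= 5.3000 / 27.1800
= 0.1950

0.1950


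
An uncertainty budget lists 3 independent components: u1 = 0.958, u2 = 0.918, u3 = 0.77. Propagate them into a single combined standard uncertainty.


uc = sqrt(0.958^2 + 0.918^2 + 0.77^2)
uc = sqrt(2.353388)
uc = 1.5341

1.5341


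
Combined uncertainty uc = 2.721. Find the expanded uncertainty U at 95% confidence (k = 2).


U = k * uc
U = 2 * 2.721
U = 5.4420

5.4420


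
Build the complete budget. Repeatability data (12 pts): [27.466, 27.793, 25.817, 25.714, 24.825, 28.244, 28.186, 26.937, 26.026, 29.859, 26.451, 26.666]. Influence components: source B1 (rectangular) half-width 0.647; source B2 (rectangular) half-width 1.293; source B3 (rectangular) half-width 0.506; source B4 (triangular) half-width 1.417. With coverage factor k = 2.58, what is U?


mean = (27.466 + 27.793 + 25.817 + 25.714 + 24.825 + 28.244 + 28.186 + 26.937 + 26.026 + 29.859 + 26.451 + 26.666) / 12 = 26.99866667
s = sqrt(sum((x - mean)^2)/(n-1)) = 1.3857557
u_A = s / sqrt(n) = 1.3857557 / sqrt(12) = 0.40003321
u_B1 = 0.647 / sqrt(3) = 0.37354562
u_B2 = 1.293 / sqrt(3) = 0.7465139
u_B3 = 0.506 / sqrt(3) = 0.29213924
u_B4 = 1.417 / sqrt(6) = 0.57848783
uc = sqrt(0.40003321^2 + 0.37354562^2 + 0.7465139^2 + 0.29213924^2 + 0.57848783^2) = 1.1299732
U = k * uc = 2.58 * 1.1299732
U = 2.9153

2.9153


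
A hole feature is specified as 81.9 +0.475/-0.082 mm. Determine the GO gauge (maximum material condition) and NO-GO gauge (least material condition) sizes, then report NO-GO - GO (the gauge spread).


GO = nominal - lower_tol (smallest hole = maximum material condition)
GO = 81.9 - 0.082 = 81.818
NO-GO = nominal + upper_tol (largest hole = least material condition)
NO-GO = 81.9 + 0.475 = 82.375
spread = NO-GO - GO = 82.375 - 81.818 = 0.5570

0.5570


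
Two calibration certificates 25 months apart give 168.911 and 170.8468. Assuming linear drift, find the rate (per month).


rate = (v2 - v1) / months
= (170.8468 - 168.911) / 25
= 1.9358 / 25
= 0.0774

0.0774


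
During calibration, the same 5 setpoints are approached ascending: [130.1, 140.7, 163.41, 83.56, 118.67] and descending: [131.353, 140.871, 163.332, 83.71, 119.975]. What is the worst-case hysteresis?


|130.1 - 131.353| = 1.2530
|140.7 - 140.871| = 0.1710
|163.41 - 163.332| = 0.0780
|83.56 - 83.71| = 0.1500
|118.67 - 119.975| = 1.3050
hysteresis = max(diffs) = 1.3050

1.3050


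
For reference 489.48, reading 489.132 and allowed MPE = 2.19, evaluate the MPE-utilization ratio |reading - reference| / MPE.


e = indication - reference = 489.132 - 489.48 = -0.3480
|e| = 0.3480
ratio = |e| / MPE = 0.3480 / 2.19
ratio = 0.1589

0.1589


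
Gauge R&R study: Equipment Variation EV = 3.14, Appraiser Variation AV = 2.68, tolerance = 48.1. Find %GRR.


GRR = sqrt(EV^2 + AV^2) = sqrt(3.14^2 + 2.68^2) = 4.1281957
%GRR = GRR / tol * 100 = 4.1281957 / 48.1 * 100
%GRR = 8.5825

8.5825


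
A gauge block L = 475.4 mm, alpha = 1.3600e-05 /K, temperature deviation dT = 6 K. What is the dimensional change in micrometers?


dL = L * alpha * dT
= 475.4 * 1.3600e-05 * 6
= 0.0387926 mm
dL_um = 0.0387926 * 1000 = 38.7926 um

38.7926


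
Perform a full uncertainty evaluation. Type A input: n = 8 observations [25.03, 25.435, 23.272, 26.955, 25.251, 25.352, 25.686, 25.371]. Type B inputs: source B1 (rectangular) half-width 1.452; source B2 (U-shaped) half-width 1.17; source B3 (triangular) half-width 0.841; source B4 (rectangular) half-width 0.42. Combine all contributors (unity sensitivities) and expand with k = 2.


mean = (25.03 + 25.435 + 23.272 + 26.955 + 25.251 + 25.352 + 25.686 + 25.371) / 8 = 25.294
s = sqrt(sum((x - mean)^2)/(n-1)) = 1.0072443
u_A = s / sqrt(n) = 1.0072443 / sqrt(8) = 0.35611464
u_B1 = 1.452 / sqrt(3) = 0.83831259
u_B2 = 1.17 / sqrt(2) = 0.82731493
u_B3 = 0.841 / sqrt(6) = 0.34333681
u_B4 = 0.42 / sqrt(3) = 0.24248711
uc = sqrt(0.35611464^2 + 0.83831259^2 + 0.82731493^2 + 0.34333681^2 + 0.24248711^2) = 1.3002753
U = k * uc = 2 * 1.3002753
U = 2.6006

2.6006


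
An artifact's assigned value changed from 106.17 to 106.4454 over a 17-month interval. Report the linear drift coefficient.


rate = (v2 - v1) / months
= (106.4454 - 106.17) / 17
= 0.2754 / 17
= 0.0162

0.0162


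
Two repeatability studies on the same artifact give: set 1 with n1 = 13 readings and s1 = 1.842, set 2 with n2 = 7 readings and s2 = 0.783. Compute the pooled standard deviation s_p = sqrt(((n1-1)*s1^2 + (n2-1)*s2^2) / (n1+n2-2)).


s_p = sqrt(((n1-1)*s1^2 + (n2-1)*s2^2) / (n1+n2-2))
numerator = (13-1)*1.842^2 + (7-1)*0.783^2 = 40.715568 + 3.678534 = 44.394102
denominator = 13 + 7 - 2 = 18
s_p^2 = 44.394102 / 18 = 2.466339
s_p = sqrt(2.466339) = 1.5705

1.5705


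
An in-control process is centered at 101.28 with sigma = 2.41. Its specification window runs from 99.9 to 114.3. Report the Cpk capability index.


Cpu = (USL - mean) / (3*sigma) = (114.3 - 101.28) / (3*2.41) = 1.8008
Cpl = (mean - LSL) / (3*sigma) = (101.28 - 99.9) / (3*2.41) = 0.1909
Cpk = min(Cpu, Cpl) = 0.1909

0.1909


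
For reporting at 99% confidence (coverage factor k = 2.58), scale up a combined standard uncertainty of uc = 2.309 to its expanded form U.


U = k * uc
U = 2.58 * 2.309
U = 5.9572

5.9572


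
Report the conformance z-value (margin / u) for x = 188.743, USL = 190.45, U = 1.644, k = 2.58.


u = U / k = 1.644 / 2.58 = 0.6372093
margin = |USL - x| = |190.45 - 188.743| = 1.707
z = margin / u = 1.707 / 0.6372093
z = 2.6789

2.6789


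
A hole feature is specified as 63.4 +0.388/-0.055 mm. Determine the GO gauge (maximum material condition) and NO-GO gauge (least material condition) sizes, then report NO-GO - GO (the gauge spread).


GO = nominal - lower_tol (smallest hole = maximum material condition)
GO = 63.4 - 0.055 = 63.345
NO-GO = nominal + upper_tol (largest hole = least material condition)
NO-GO = 63.4 + 0.388 = 63.788
spread = NO-GO - GO = 63.788 - 63.345 = 0.4430

0.4430


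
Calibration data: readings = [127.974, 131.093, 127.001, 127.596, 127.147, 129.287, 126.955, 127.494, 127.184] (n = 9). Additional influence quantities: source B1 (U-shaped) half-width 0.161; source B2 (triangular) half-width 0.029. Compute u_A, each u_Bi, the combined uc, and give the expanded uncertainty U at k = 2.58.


mean = (127.974 + 131.093 + 127.001 + 127.596 + 127.147 + 129.287 + 126.955 + 127.494 + 127.184) / 9 = 127.9701111
s = sqrt(sum((x - mean)^2)/(n-1)) = 1.3746998
u_A = s / sqrt(n) = 1.3746998 / sqrt(9) = 0.45823327
u_B1 = 0.161 / sqrt(2) = 0.11384419
u_B2 = 0.029 / sqrt(6) = 0.0118392
uc = sqrt(0.45823327^2 + 0.11384419^2 + 0.0118392^2) = 0.47231176
U = k * uc = 2.58 * 0.47231176
U = 1.2186

1.2186


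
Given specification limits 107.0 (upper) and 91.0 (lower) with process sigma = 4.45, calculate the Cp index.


Cp = (USL - LSL) / (6 * sigma)
= (107.0 - 91.0) / (6 * 4.45)
= 16.0000 / 26.7000
= 0.5993

0.5993


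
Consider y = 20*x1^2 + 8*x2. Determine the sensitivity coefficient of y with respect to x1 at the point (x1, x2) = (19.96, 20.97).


y = 20*x1^2 + 8*x2
dy/dx1 = 2*20*x1
Evaluate at x1 = 19.96: c1 = 40 * 19.96
c1 = 798.4000

798.4000


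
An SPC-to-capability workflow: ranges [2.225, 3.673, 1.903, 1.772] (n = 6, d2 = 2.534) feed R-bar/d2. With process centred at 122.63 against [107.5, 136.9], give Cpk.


R_bar = (2.225 + 3.673 + 1.903 + 1.772) / 4 = 2.39325
sigma = R_bar / d2 = 2.39325 / 2.534 = 0.94445541
Cp = (USL - LSL)/(6*sigma) = (136.9 - 107.5)/(6*0.94445541) = 5.1882
Cpu = (136.9 - 122.63)/(3*0.94445541) = 5.0364
Cpl = (122.63 - 107.5)/(3*0.94445541) = 5.3399
Cpk = min(Cpu, Cpl) = 5.0364

5.0364


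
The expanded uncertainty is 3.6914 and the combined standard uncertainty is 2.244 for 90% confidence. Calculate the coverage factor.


k = U / uc
k = 3.6914 / 2.244
k = 1.645

1.645


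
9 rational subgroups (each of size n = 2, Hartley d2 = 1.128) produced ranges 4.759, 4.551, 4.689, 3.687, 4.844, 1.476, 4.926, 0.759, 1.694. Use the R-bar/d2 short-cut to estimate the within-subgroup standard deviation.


R_bar = (4.759 + 4.551 + 4.689 + 3.687 + 4.844 + 1.476 + 4.926 + 0.759 + 1.694) / 9
R_bar = 31.385 / 9 = 3.4872222
sigma_hat = R_bar / d2 = 3.4872222 / 1.128 = 3.0915

3.0915


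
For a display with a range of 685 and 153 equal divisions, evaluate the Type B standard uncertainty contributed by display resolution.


resolution = range / divisions
resolution = 685 / 153 = 4.4771242
u_res = resolution / (2*sqrt(3))
u_res = 4.4771242 / 3.4641016
u_res = 1.2924

1.2924


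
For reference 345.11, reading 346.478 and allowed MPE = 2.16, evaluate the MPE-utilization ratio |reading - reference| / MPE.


e = indication - reference = 346.478 - 345.11 = 1.3680
|e| = 1.3680
ratio = |e| / MPE = 1.3680 / 2.16
ratio = 0.6333

0.6333


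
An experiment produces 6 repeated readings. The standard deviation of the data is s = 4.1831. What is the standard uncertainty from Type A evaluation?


u_A = s / sqrt(n)
u_A = 4.1831 / sqrt(6)
u_A = 4.1831 / 2.4494897
u_A = 1.7077

1.7077


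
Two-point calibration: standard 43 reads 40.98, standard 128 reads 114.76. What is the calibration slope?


slope = (y2 - y1) / (x2 - x1)
= (114.76 - 40.98) / (128 - 43)
= 73.7800 / 85
= 0.8680

0.8680


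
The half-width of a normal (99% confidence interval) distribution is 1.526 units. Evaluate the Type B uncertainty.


u_B = half_width / 2.576
u_B = 1.526 / 2.576
u_B = 0.5924

0.5924


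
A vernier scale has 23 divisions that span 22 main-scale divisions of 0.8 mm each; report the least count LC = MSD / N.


LC = MSD / n_div
= 0.8 / 23
= 0.0348

0.0348


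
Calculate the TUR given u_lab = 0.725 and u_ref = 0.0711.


TUR = u_lab / u_ref
= 0.725 / 0.0711
= 10.1969

10.1969


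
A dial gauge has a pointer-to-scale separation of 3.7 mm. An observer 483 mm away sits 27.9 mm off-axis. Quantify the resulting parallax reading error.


error = h * offset / d
= 3.7 * 27.9 / 483
= 0.2137

0.2137


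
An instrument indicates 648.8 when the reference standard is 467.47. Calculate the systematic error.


Systematic error = measured - true
= 648.8 - 467.47
= 181.3300

181.3300


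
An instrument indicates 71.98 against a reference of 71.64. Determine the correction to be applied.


Correction = standard - reading
= 71.64 - 71.98
= -0.3400

-0.3400


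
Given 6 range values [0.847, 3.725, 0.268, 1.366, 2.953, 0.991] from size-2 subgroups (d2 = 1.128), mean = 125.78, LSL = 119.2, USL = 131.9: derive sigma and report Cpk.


R_bar = (0.847 + 3.725 + 0.268 + 1.366 + 2.953 + 0.991) / 6 = 1.6916667
sigma = R_bar / d2 = 1.6916667 / 1.128 = 1.4997045
Cp = (USL - LSL)/(6*sigma) = (131.9 - 119.2)/(6*1.4997045) = 1.4114
Cpu = (131.9 - 125.78)/(3*1.4997045) = 1.3603
Cpl = (125.78 - 119.2)/(3*1.4997045) = 1.4625
Cpk = min(Cpu, Cpl) = 1.3603

1.3603


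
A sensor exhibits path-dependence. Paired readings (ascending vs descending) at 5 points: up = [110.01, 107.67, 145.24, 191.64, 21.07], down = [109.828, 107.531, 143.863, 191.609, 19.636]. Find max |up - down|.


|110.01 - 109.828| = 0.1820
|107.67 - 107.531| = 0.1390
|145.24 - 143.863| = 1.3770
|191.64 - 191.609| = 0.0310
|21.07 - 19.636| = 1.4340
hysteresis = max(diffs) = 1.4340

1.4340


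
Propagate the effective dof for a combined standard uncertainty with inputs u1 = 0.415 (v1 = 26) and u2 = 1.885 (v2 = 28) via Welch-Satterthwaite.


uc = sqrt(u1^2 + u2^2) = sqrt(0.415^2 + 1.885^2) = 1.9301425
v_eff = uc^4 / (u1^4/v1 + u2^4/v2)
= 1.9301425^4 / (0.415^4/26 + 1.885^4/28)
= 13.878978 / 0.45204825
v_eff = 30.7024

30.7024


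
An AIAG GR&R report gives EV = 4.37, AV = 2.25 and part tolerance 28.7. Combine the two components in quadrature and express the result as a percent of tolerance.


GRR = sqrt(EV^2 + AV^2) = sqrt(4.37^2 + 2.25^2) = 4.9152213
%GRR = GRR / tol * 100 = 4.9152213 / 28.7 * 100
%GRR = 17.1262

17.1262


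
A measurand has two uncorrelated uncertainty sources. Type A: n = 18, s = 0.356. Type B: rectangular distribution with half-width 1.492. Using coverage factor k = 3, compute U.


u_A = s / sqrt(n) = 0.356 / sqrt(18) = 0.083910005
u_B = half_width / sqrt(3) = 1.492 / sqrt(3) = 0.8614066
uc = sqrt(u_A^2 + u_B^2) = sqrt(0.083910005^2 + 0.8614066^2) = 0.86548381
U = k * uc = 3 * 0.86548381
U = 2.5965

2.5965


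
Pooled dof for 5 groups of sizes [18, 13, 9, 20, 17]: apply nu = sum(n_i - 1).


nu = sum_i (n_i - 1)
nu = ((18 - 1) + (13 - 1) + (9 - 1) + (20 - 1) + (17 - 1))
nu = 17 + 12 + 8 + 19 + 16
nu = 72

72


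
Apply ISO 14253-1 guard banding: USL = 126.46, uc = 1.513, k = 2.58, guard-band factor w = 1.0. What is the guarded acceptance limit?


U = k * uc = 2.58 * 1.513 = 3.90354
guard band g = w * U = 1.0 * 3.90354 = 3.90354
AL = USL - g = 126.46 - 3.90354
AL = 122.5565

122.5565


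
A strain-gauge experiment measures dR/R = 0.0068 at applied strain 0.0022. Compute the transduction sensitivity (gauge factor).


GF = (dR/R) / epsilon
= 0.0068 / 0.0022
= 3.0909

3.0909


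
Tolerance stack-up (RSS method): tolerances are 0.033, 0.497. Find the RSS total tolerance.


RSS = sqrt(0.033^2 + 0.497^2)
= sqrt(0.248098)
= 0.4981

0.4981


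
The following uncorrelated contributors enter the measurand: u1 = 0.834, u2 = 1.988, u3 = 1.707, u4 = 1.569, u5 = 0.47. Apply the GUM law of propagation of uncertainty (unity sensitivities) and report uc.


uc = sqrt(0.834^2 + 1.988^2 + 1.707^2 + 1.569^2 + 0.47^2)
uc = sqrt(10.24421)
uc = 3.2007

3.2007


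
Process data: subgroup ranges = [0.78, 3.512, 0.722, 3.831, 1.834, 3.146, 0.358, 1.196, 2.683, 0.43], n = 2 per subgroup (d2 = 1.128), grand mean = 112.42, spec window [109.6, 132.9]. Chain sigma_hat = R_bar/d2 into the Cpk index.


R_bar = (0.78 + 3.512 + 0.722 + 3.831 + 1.834 + 3.146 + 0.358 + 1.196 + 2.683 + 0.43) / 10 = 1.8492
sigma = R_bar / d2 = 1.8492 / 1.128 = 1.6393617
Cp = (USL - LSL)/(6*sigma) = (132.9 - 109.6)/(6*1.6393617) = 2.3688
Cpu = (132.9 - 112.42)/(3*1.6393617) = 4.1642
Cpl = (112.42 - 109.6)/(3*1.6393617) = 0.5734
Cpk = min(Cpu, Cpl) = 0.5734

0.5734


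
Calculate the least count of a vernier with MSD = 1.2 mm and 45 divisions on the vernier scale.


LC = MSD / n_div
= 1.2 / 45
= 0.0267

0.0267


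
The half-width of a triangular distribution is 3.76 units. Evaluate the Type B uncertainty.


u_B = half_width / sqrt(6)
u_B = 3.76 / 2.4494897
u_B = 1.5350

1.5350


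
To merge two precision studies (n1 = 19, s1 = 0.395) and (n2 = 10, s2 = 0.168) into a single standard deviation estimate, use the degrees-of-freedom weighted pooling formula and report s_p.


s_p = sqrt(((n1-1)*s1^2 + (n2-1)*s2^2) / (n1+n2-2))
numerator = (19-1)*0.395^2 + (10-1)*0.168^2 = 2.80845 + 0.254016 = 3.062466
denominator = 19 + 10 - 2 = 27
s_p^2 = 3.062466 / 27 = 0.11342467
s_p = sqrt(0.11342467) = 0.3368

0.3368


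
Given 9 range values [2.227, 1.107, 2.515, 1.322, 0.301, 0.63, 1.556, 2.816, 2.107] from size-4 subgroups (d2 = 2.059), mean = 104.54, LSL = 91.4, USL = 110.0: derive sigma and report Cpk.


R_bar = (2.227 + 1.107 + 2.515 + 1.322 + 0.301 + 0.63 + 1.556 + 2.816 + 2.107) / 9 = 1.6201111
sigma = R_bar / d2 = 1.6201111 / 2.059 = 0.78684366
Cp = (USL - LSL)/(6*sigma) = (110.0 - 91.4)/(6*0.78684366) = 3.9398
Cpu = (110.0 - 104.54)/(3*0.78684366) = 2.3130
Cpl = (104.54 - 91.4)/(3*0.78684366) = 5.5665
Cpk = min(Cpu, Cpl) = 2.3130

2.3130


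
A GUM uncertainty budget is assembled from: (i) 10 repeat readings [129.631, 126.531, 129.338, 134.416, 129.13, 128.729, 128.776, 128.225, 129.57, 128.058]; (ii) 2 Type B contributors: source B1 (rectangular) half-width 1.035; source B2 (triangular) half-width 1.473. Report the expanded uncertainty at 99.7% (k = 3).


mean = (129.631 + 126.531 + 129.338 + 134.416 + 129.13 + 128.729 + 128.776 + 128.225 + 129.57 + 128.058) / 10 = 129.2404
s = sqrt(sum((x - mean)^2)/(n-1)) = 2.0362522
u_A = s / sqrt(n) = 2.0362522 / sqrt(10) = 0.64391948
u_B1 = 1.035 / sqrt(3) = 0.59755753
u_B2 = 1.473 / sqrt(6) = 0.60134973
uc = sqrt(0.64391948^2 + 0.59755753^2 + 0.60134973^2) = 1.0645792
U = k * uc = 3 * 1.0645792
U = 3.1937

3.1937


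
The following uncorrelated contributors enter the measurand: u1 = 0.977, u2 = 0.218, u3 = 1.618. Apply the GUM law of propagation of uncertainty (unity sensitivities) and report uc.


uc = sqrt(0.977^2 + 0.218^2 + 1.618^2)
uc = sqrt(3.619977)
uc = 1.9026

1.9026


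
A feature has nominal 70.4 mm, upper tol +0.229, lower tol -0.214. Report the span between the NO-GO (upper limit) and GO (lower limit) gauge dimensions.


GO = nominal - lower_tol (smallest hole = maximum material condition)
GO = 70.4 - 0.214 = 70.186
NO-GO = nominal + upper_tol (largest hole = least material condition)
NO-GO = 70.4 + 0.229 = 70.629
spread = NO-GO - GO = 70.629 - 70.186 = 0.4430

0.4430


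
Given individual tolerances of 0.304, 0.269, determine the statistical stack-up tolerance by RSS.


RSS = sqrt(0.304^2 + 0.269^2)
= sqrt(0.164777)
= 0.4059

0.4059


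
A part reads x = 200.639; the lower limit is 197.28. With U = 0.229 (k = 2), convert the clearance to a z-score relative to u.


u = U / k = 0.229 / 2 = 0.1145
margin = |LSL - x| = |197.28 - 200.639| = 3.359
z = margin / u = 3.359 / 0.1145
z = 29.3362

29.3362


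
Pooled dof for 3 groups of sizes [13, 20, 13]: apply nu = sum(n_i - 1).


nu = sum_i (n_i - 1)
nu = ((13 - 1) + (20 - 1) + (13 - 1))
nu = 12 + 19 + 12
nu = 43

43


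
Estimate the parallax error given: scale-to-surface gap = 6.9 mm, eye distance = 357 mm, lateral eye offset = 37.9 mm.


error = h * offset / d
= 6.9 * 37.9 / 357
= 0.7325

0.7325


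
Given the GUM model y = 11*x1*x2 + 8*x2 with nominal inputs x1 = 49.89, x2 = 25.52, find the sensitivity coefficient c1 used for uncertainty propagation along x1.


y = 11*x1*x2 + 8*x2
dy/dx1 = 11*x2
Evaluate at x2 = 25.52: c1 = 11 * 25.52
c1 = 280.7200

280.7200


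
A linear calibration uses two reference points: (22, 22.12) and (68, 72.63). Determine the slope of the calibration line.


slope = (y2 - y1) / (x2 - x1)
= (72.63 - 22.12) / (68 - 22)
= 50.5100 / 46
= 1.0980

1.0980


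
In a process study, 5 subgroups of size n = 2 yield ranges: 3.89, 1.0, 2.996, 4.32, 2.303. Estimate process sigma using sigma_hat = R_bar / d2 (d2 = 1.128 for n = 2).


R_bar = (3.89 + 1.0 + 2.996 + 4.32 + 2.303) / 5
R_bar = 14.509 / 5 = 2.9018
sigma_hat = R_bar / d2 = 2.9018 / 1.128 = 2.5725

2.5725


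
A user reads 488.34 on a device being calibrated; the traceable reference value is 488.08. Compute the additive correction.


Correction = standard - reading
= 488.08 - 488.34
= -0.2600

-0.2600


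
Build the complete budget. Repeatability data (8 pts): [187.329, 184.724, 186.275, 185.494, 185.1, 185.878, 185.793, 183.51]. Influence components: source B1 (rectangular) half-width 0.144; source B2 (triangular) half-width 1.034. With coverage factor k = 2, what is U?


mean = (187.329 + 184.724 + 186.275 + 185.494 + 185.1 + 185.878 + 185.793 + 183.51) / 8 = 185.512875
s = sqrt(sum((x - mean)^2)/(n-1)) = 1.1272967
u_A = s / sqrt(n) = 1.1272967 / sqrt(8) = 0.39855957
u_B1 = 0.144 / sqrt(3) = 0.083138439
u_B2 = 1.034 / sqrt(6) = 0.42212873
uc = sqrt(0.39855957^2 + 0.083138439^2 + 0.42212873^2) = 0.58647625
U = k * uc = 2 * 0.58647625
U = 1.1730

1.1730


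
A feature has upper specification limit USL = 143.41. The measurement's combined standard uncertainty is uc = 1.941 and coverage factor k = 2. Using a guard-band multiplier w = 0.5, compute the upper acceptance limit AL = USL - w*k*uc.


U = k * uc = 2 * 1.941 = 3.882
guard band g = w * U = 0.5 * 3.882 = 1.941
AL = USL - g = 143.41 - 1.941
AL = 141.4690

141.4690


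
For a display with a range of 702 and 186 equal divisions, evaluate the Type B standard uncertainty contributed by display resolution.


resolution = range / divisions
resolution = 702 / 186 = 3.7741935
u_res = resolution / (2*sqrt(3))
u_res = 3.7741935 / 3.4641016
u_res = 1.0895

1.0895


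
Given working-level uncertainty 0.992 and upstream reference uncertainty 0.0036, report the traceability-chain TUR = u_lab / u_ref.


TUR = u_lab / u_ref
= 0.992 / 0.0036
= 275.5556

275.5556


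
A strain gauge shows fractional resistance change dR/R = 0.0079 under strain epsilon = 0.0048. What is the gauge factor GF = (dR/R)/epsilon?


GF = (dR/R) / epsilon
= 0.0079 / 0.0048
= 1.6458

1.6458


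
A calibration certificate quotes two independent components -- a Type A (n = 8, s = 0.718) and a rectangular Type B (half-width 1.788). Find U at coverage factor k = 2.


u_A = s / sqrt(n) = 0.718 / sqrt(8) = 0.25385133
u_B = half_width / sqrt(3) = 1.788 / sqrt(3) = 1.0323023
uc = sqrt(u_A^2 + u_B^2) = sqrt(0.25385133^2 + 1.0323023^2) = 1.0630562
U = k * uc = 2 * 1.0630562
U = 2.1261

2.1261


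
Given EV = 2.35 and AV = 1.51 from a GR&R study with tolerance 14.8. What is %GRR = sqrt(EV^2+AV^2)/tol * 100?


GRR = sqrt(EV^2 + AV^2) = sqrt(2.35^2 + 1.51^2) = 2.7933134
%GRR = GRR / tol * 100 = 2.7933134 / 14.8 * 100
%GRR = 18.8737

18.8737


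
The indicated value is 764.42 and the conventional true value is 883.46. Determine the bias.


Systematic error = measured - true
= 764.42 - 883.46
= -119.0400

-119.0400


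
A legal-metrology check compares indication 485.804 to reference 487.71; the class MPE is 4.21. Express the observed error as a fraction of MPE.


e = indication - reference = 485.804 - 487.71 = -1.9060
|e| = 1.9060
ratio = |e| / MPE = 1.9060 / 4.21
ratio = 0.4527

0.4527


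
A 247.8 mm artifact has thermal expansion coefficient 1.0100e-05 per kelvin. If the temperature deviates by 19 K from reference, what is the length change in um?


dL = L * alpha * dT
= 247.8 * 1.0100e-05 * 19
= 0.0475528 mm
dL_um = 0.0475528 * 1000 = 47.5528 um

47.5528


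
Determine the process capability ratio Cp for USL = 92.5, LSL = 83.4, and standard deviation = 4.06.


Cp = (USL - LSL) / (6 * sigma)
= (92.5 - 83.4) / (6 * 4.06)
= 9.1000 / 24.3600
= 0.3736

0.3736


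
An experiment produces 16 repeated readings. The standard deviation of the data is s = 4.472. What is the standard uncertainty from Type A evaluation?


u_A = s / sqrt(n)
u_A = 4.472 / sqrt(16)
u_A = 4.472 / 4
u_A = 1.1180

1.1180


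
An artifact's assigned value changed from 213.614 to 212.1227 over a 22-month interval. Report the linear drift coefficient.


rate = (v2 - v1) / months
= (212.1227 - 213.614) / 22
= -1.4913 / 22
= -0.0678

-0.0678


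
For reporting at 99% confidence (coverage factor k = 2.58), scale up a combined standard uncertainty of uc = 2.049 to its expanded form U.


U = k * uc
U = 2.58 * 2.049
U = 5.2864

5.2864


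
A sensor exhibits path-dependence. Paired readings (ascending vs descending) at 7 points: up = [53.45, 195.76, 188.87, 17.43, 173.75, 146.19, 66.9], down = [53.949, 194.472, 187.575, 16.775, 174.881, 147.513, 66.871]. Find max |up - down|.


|53.45 - 53.949| = 0.4990
|195.76 - 194.472| = 1.2880
|188.87 - 187.575| = 1.2950
|17.43 - 16.775| = 0.6550
|173.75 - 174.881| = 1.1310
|146.19 - 147.513| = 1.3230
|66.9 - 66.871| = 0.0290
hysteresis = max(diffs) = 1.3230

1.3230


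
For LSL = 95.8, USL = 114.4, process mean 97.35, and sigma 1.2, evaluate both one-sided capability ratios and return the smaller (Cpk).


Cpu = (USL - mean) / (3*sigma) = (114.4 - 97.35) / (3*1.2) = 4.7361
Cpl = (mean - LSL) / (3*sigma) = (97.35 - 95.8) / (3*1.2) = 0.4306
Cpk = min(Cpu, Cpl) = 0.4306

0.4306


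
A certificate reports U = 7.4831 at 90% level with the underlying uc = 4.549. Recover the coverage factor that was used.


k = U / uc
k = 7.4831 / 4.549
k = 1.645

1.645


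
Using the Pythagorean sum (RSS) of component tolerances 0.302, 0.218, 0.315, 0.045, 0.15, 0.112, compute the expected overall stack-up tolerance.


RSS = sqrt(0.302^2 + 0.218^2 + 0.315^2 + 0.045^2 + 0.15^2 + 0.112^2)
= sqrt(0.275022)
= 0.5244

0.5244


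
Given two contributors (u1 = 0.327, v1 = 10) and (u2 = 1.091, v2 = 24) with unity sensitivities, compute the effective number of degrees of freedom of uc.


uc = sqrt(u1^2 + u2^2) = sqrt(0.327^2 + 1.091^2) = 1.1389513
v_eff = uc^4 / (u1^4/v1 + u2^4/v2)
= 1.1389513^4 / (0.327^4/10 + 1.091^4/24)
= 1.6827539 / 0.060175417
v_eff = 27.9641

27.9641
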